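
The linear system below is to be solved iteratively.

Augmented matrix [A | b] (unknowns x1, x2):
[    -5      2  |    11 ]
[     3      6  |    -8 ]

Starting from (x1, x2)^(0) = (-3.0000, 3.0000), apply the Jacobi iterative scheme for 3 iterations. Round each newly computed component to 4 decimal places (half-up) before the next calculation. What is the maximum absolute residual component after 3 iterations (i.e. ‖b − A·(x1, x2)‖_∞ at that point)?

Iteration 1:
  x1 = (11 - (2)·3.0000) / (-5) = -1.0000
  x2 = (-8 - (3)·-3.0000) / (6) = 0.1667
Iteration 2:
  x1 = (11 - (2)·0.1667) / (-5) = -2.1333
  x2 = (-8 - (3)·-1.0000) / (6) = -0.8333
Iteration 3:
  x1 = (11 - (2)·-0.8333) / (-5) = -2.5333
  x2 = (-8 - (3)·-2.1333) / (6) = -0.2667
Residual b − A·x = (-1.1331, 1.2001); ∞-norm = 1.2001

1.2001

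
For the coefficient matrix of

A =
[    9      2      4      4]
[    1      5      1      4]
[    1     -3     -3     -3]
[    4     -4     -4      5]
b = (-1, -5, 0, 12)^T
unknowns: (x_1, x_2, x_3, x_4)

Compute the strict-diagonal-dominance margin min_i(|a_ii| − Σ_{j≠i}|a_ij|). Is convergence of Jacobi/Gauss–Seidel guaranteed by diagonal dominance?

row 1: |9| − (2+4+4) = -1
row 2: |5| − (1+1+4) = -1
row 3: |-3| − (1+3+3) = -4
row 4: |5| − (4+4+4) = -7
minimum over rows = -7 → not strictly diagonally dominant

-7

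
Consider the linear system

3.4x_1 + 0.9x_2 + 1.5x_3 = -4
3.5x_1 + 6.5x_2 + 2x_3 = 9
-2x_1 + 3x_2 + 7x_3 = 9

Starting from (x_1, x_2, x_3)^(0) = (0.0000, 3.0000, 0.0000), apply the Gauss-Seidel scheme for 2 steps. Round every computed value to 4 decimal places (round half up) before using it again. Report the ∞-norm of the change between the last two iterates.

Iteration 1:
  x_1 = (-4 - (0.9)·3.0000 - (1.5)·0.0000) / (3.4) = -1.9706
  x_2 = (9 - (3.5)·-1.9706 - (2)·0.0000) / (6.5) = 2.4457
  x_3 = (9 - (-2)·-1.9706 - (3)·2.4457) / (7) = -0.3255
Iteration 2:
  x_1 = (-4 - (0.9)·2.4457 - (1.5)·-0.3255) / (3.4) = -1.6803
  x_2 = (9 - (3.5)·-1.6803 - (2)·-0.3255) / (6.5) = 2.3895
  x_3 = (9 - (-2)·-1.6803 - (3)·2.3895) / (7) = -0.2184
Change: (0.2903, -0.0562, 0.1071) → max |·| = 0.2903

0.2903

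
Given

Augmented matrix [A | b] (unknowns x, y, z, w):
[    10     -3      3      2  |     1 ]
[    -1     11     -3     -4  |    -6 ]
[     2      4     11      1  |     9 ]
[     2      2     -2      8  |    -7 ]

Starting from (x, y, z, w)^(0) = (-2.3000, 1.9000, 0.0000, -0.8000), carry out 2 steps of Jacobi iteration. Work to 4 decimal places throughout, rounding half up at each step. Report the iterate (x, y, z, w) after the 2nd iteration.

(-0.2441, -0.5832, 1.1179, -0.6666)

Iteration 1:
  x = (1 - (-3)·1.9000 - (3)·0.0000 - (2)·-0.8000) / (10) = 0.8300
  y = (-6 - (-1)·-2.3000 - (-3)·0.0000 - (-4)·-0.8000) / (11) = -1.0455
  z = (9 - (2)·-2.3000 - (4)·1.9000 - (1)·-0.8000) / (11) = 0.6182
  w = (-7 - (2)·-2.3000 - (2)·1.9000 - (-2)·0.0000) / (8) = -0.7750
Iteration 2:
  x = (1 - (-3)·-1.0455 - (3)·0.6182 - (2)·-0.7750) / (10) = -0.2441
  y = (-6 - (-1)·0.8300 - (-3)·0.6182 - (-4)·-0.7750) / (11) = -0.5832
  z = (9 - (2)·0.8300 - (4)·-1.0455 - (1)·-0.7750) / (11) = 1.1179
  w = (-7 - (2)·0.8300 - (2)·-1.0455 - (-2)·0.6182) / (8) = -0.6666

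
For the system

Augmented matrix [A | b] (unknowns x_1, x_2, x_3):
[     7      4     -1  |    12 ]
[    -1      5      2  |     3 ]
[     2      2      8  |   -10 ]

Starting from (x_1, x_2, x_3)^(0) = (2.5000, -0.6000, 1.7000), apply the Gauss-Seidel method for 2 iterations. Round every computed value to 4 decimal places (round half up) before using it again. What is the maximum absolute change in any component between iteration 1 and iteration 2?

Iteration 1:
  x_1 = (12 - (4)·-0.6000 - (-1)·1.7000) / (7) = 2.3000
  x_2 = (3 - (-1)·2.3000 - (2)·1.7000) / (5) = 0.3800
  x_3 = (-10 - (2)·2.3000 - (2)·0.3800) / (8) = -1.9200
Iteration 2:
  x_1 = (12 - (4)·0.3800 - (-1)·-1.9200) / (7) = 1.2229
  x_2 = (3 - (-1)·1.2229 - (2)·-1.9200) / (5) = 1.6126
  x_3 = (-10 - (2)·1.2229 - (2)·1.6126) / (8) = -1.9589
Change: (-1.0771, 1.2326, -0.0389) → max |·| = 1.2326

1.2326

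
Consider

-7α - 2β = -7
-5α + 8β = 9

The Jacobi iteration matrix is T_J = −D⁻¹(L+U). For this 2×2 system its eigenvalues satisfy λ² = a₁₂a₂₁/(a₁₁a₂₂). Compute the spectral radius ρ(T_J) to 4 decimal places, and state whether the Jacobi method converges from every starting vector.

a₁₂a₂₁/(a₁₁a₂₂) = (-2)·(-5) / ((-7)·(8)) = -0.178571
ρ = √|-0.178571| = √0.178571 = 0.4226
ρ < 1, so Jacobi converges

0.4226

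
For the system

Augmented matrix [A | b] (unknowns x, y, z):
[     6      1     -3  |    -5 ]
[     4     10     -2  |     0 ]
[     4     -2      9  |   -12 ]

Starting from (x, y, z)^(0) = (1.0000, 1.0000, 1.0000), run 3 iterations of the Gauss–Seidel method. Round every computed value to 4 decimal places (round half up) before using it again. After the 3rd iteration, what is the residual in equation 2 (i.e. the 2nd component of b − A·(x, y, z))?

-0.1830

Iteration 1:
  x = (-5 - (1)·1.0000 - (-3)·1.0000) / (6) = -0.5000
  y = (0 - (4)·-0.5000 - (-2)·1.0000) / (10) = 0.4000
  z = (-12 - (4)·-0.5000 - (-2)·0.4000) / (9) = -1.0222
Iteration 2:
  x = (-5 - (1)·0.4000 - (-3)·-1.0222) / (6) = -1.4111
  y = (0 - (4)·-1.4111 - (-2)·-1.0222) / (10) = 0.3600
  z = (-12 - (4)·-1.4111 - (-2)·0.3600) / (9) = -0.6262
Iteration 3:
  x = (-5 - (1)·0.3600 - (-3)·-0.6262) / (6) = -1.2064
  y = (0 - (4)·-1.2064 - (-2)·-0.6262) / (10) = 0.3573
  z = (-12 - (4)·-1.2064 - (-2)·0.3573) / (9) = -0.7178
Residual b − A·x = (-0.2723, -0.1830, 0.0004)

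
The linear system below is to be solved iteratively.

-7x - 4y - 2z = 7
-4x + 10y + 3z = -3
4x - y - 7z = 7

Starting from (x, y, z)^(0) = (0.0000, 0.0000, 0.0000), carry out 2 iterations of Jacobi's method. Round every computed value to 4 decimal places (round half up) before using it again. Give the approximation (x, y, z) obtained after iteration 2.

Iteration 1:
  x = (7 - (-4)·0.0000 - (-2)·0.0000) / (-7) = -1.0000
  y = (-3 - (-4)·0.0000 - (3)·0.0000) / (10) = -0.3000
  z = (7 - (4)·0.0000 - (-1)·0.0000) / (-7) = -1.0000
Iteration 2:
  x = (7 - (-4)·-0.3000 - (-2)·-1.0000) / (-7) = -0.5429
  y = (-3 - (-4)·-1.0000 - (3)·-1.0000) / (10) = -0.4000
  z = (7 - (4)·-1.0000 - (-1)·-0.3000) / (-7) = -1.5286

(-0.5429, -0.4000, -1.5286)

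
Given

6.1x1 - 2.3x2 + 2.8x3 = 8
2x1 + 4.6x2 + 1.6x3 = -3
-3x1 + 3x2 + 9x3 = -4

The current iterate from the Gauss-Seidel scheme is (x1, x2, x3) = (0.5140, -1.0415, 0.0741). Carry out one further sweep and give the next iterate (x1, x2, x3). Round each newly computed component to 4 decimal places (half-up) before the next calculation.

One sweep:
  x1 = (8 - (-2.3)·-1.0415 - (2.8)·0.0741) / (6.1) = 0.8848
  x2 = (-3 - (2)·0.8848 - (1.6)·0.0741) / (4.6) = -1.0626
  x3 = (-4 - (-3)·0.8848 - (3)·-1.0626) / (9) = 0.2047

(0.8848, -1.0626, 0.2047)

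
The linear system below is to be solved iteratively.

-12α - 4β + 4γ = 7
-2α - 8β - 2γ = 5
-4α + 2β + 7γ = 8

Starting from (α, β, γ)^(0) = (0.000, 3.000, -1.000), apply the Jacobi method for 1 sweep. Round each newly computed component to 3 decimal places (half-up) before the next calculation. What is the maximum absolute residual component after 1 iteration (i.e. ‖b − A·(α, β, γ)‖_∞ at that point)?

Iteration 1:
  α = (7 - (-4)·3.000 - (4)·-1.000) / (-12) = -1.917
  β = (5 - (-2)·0.000 - (-2)·-1.000) / (-8) = -0.375
  γ = (8 - (-4)·0.000 - (2)·3.000) / (7) = 0.286
Residual b − A·x = (-18.648, -1.262, -0.920); ∞-norm = 18.648

18.648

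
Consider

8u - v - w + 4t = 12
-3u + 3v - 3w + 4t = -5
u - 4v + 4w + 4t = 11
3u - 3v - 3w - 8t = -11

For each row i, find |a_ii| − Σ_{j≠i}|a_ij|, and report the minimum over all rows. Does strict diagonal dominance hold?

row 1: |8| − (1+1+4) = 2
row 2: |3| − (3+3+4) = -7
row 3: |4| − (1+4+4) = -5
row 4: |-8| − (3+3+3) = -1
minimum over rows = -7 → not strictly diagonally dominant

-7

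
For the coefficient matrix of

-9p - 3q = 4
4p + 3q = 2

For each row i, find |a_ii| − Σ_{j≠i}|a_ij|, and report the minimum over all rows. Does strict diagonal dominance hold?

-1

row 1: |-9| − (3) = 6
row 2: |3| − (4) = -1
minimum over rows = -1 → not strictly diagonally dominant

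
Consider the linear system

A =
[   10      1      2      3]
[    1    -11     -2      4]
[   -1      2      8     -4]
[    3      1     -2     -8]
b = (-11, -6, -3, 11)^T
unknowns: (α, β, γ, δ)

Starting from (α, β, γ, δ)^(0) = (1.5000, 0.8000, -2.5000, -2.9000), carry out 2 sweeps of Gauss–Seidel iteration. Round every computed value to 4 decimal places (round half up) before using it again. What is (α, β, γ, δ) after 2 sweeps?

(-0.4798, 0.5148, -0.9939, -1.2421)

Iteration 1:
  α = (-11 - (1)·0.8000 - (2)·-2.5000 - (3)·-2.9000) / (10) = 0.1900
  β = (-6 - (1)·0.1900 - (-2)·-2.5000 - (4)·-2.9000) / (-11) = -0.0373
  γ = (-3 - (-1)·0.1900 - (2)·-0.0373 - (-4)·-2.9000) / (8) = -1.7919
  δ = (11 - (3)·0.1900 - (1)·-0.0373 - (-2)·-1.7919) / (-8) = -0.8604
Iteration 2:
  α = (-11 - (1)·-0.0373 - (2)·-1.7919 - (3)·-0.8604) / (10) = -0.4798
  β = (-6 - (1)·-0.4798 - (-2)·-1.7919 - (4)·-0.8604) / (-11) = 0.5148
  γ = (-3 - (-1)·-0.4798 - (2)·0.5148 - (-4)·-0.8604) / (8) = -0.9939
  δ = (11 - (3)·-0.4798 - (1)·0.5148 - (-2)·-0.9939) / (-8) = -1.2421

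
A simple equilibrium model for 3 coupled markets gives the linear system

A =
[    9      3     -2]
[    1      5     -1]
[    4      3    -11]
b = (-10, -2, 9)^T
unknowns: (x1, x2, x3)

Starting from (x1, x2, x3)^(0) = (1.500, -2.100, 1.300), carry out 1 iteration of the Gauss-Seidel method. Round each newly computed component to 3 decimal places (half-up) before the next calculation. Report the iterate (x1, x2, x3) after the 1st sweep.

(-0.122, -0.116, -0.894)

Iteration 1:
  x1 = (-10 - (3)·-2.100 - (-2)·1.300) / (9) = -0.122
  x2 = (-2 - (1)·-0.122 - (-1)·1.300) / (5) = -0.116
  x3 = (9 - (4)·-0.122 - (3)·-0.116) / (-11) = -0.894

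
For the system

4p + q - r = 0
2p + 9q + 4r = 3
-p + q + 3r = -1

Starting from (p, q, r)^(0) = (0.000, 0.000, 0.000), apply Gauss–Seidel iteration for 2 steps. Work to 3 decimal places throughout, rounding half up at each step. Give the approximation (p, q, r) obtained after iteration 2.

Iteration 1:
  p = (0 - (1)·0.000 - (-1)·0.000) / (4) = 0.000
  q = (3 - (2)·0.000 - (4)·0.000) / (9) = 0.333
  r = (-1 - (-1)·0.000 - (1)·0.333) / (3) = -0.444
Iteration 2:
  p = (0 - (1)·0.333 - (-1)·-0.444) / (4) = -0.194
  q = (3 - (2)·-0.194 - (4)·-0.444) / (9) = 0.574
  r = (-1 - (-1)·-0.194 - (1)·0.574) / (3) = -0.589

(-0.194, 0.574, -0.589)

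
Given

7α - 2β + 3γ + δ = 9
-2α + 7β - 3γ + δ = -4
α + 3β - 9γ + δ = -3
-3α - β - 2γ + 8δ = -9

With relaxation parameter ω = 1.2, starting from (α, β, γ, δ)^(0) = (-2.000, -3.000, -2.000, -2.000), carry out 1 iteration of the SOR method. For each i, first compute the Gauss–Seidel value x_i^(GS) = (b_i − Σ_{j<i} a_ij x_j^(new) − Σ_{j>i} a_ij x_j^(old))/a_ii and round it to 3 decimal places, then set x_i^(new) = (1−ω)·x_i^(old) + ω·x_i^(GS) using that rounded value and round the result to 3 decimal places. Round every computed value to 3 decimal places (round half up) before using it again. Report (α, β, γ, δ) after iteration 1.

Iteration 1:
  α: GS value = (9 - (-2)·-3.000 - (3)·-2.000 - (1)·-2.000) / (7) = 1.571;  α ← (1−ω)·-2.000 + ω·1.571 = 2.285
  β: GS value = (-4 - (-2)·2.285 - (-3)·-2.000 - (1)·-2.000) / (7) = -0.490;  β ← (1−ω)·-3.000 + ω·-0.490 = 0.012
  γ: GS value = (-3 - (1)·2.285 - (3)·0.012 - (1)·-2.000) / (-9) = 0.369;  γ ← (1−ω)·-2.000 + ω·0.369 = 0.843
  δ: GS value = (-9 - (-3)·2.285 - (-1)·0.012 - (-2)·0.843) / (8) = -0.056;  δ ← (1−ω)·-2.000 + ω·-0.056 = 0.333

(2.285, 0.012, 0.843, 0.333)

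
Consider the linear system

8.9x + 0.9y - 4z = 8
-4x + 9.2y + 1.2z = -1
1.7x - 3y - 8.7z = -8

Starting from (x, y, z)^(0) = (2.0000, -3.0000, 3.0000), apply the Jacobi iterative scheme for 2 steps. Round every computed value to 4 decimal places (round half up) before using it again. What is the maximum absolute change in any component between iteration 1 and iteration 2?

1.0543

Iteration 1:
  x = (8 - (0.9)·-3.0000 - (-4)·3.0000) / (8.9) = 2.5506
  y = (-1 - (-4)·2.0000 - (1.2)·3.0000) / (9.2) = 0.3696
  z = (-8 - (1.7)·2.0000 - (-3)·-3.0000) / (-8.7) = 2.3448
Iteration 2:
  x = (8 - (0.9)·0.3696 - (-4)·2.3448) / (8.9) = 1.9153
  y = (-1 - (-4)·2.5506 - (1.2)·2.3448) / (9.2) = 0.6944
  z = (-8 - (1.7)·2.5506 - (-3)·0.3696) / (-8.7) = 1.2905
Change: (-0.6353, 0.3248, -1.0543) → max |·| = 1.0543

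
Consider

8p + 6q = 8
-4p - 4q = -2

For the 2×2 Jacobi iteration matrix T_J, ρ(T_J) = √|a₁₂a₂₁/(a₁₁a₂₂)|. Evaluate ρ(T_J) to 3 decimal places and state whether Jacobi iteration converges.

a₁₂a₂₁/(a₁₁a₂₂) = (6)·(-4) / ((8)·(-4)) = 0.750000
ρ = √|0.750000| = √0.750000 = 0.866
ρ < 1, so Jacobi converges

0.866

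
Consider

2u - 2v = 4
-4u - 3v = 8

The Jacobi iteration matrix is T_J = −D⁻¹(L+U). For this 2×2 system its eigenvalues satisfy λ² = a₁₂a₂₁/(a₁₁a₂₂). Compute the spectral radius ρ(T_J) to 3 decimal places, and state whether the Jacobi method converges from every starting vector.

1.155

a₁₂a₂₁/(a₁₁a₂₂) = (-2)·(-4) / ((2)·(-3)) = -1.333333
ρ = √|-1.333333| = √1.333333 = 1.155
ρ > 1, so Jacobi diverges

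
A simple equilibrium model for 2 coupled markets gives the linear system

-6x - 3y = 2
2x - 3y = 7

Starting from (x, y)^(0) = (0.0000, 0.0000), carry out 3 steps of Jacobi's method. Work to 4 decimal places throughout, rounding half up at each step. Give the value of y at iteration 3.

Iteration 1:
  x = (2 - (-3)·0.0000) / (-6) = -0.3333
  y = (7 - (2)·0.0000) / (-3) = -2.3333
Iteration 2:
  x = (2 - (-3)·-2.3333) / (-6) = 0.8333
  y = (7 - (2)·-0.3333) / (-3) = -2.5555
Iteration 3:
  x = (2 - (-3)·-2.5555) / (-6) = 0.9444
  y = (7 - (2)·0.8333) / (-3) = -1.7778

-1.7778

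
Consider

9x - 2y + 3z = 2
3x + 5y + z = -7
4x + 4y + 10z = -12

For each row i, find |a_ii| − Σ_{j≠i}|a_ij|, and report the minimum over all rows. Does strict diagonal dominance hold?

row 1: |9| − (2+3) = 4
row 2: |5| − (3+1) = 1
row 3: |10| − (4+4) = 2
minimum over rows = 1 → strictly diagonally dominant (convergence guaranteed)

1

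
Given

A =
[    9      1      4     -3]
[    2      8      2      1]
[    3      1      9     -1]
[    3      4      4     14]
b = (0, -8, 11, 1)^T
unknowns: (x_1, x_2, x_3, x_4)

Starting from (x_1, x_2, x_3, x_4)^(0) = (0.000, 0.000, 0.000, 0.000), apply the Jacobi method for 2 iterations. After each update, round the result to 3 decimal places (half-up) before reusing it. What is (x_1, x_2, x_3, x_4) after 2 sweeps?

(-0.408, -1.314, 1.341, 0.008)

Iteration 1:
  x_1 = (0 - (1)·0.000 - (4)·0.000 - (-3)·0.000) / (9) = 0.000
  x_2 = (-8 - (2)·0.000 - (2)·0.000 - (1)·0.000) / (8) = -1.000
  x_3 = (11 - (3)·0.000 - (1)·0.000 - (-1)·0.000) / (9) = 1.222
  x_4 = (1 - (3)·0.000 - (4)·0.000 - (4)·0.000) / (14) = 0.071
Iteration 2:
  x_1 = (0 - (1)·-1.000 - (4)·1.222 - (-3)·0.071) / (9) = -0.408
  x_2 = (-8 - (2)·0.000 - (2)·1.222 - (1)·0.071) / (8) = -1.314
  x_3 = (11 - (3)·0.000 - (1)·-1.000 - (-1)·0.071) / (9) = 1.341
  x_4 = (1 - (3)·0.000 - (4)·-1.000 - (4)·1.222) / (14) = 0.008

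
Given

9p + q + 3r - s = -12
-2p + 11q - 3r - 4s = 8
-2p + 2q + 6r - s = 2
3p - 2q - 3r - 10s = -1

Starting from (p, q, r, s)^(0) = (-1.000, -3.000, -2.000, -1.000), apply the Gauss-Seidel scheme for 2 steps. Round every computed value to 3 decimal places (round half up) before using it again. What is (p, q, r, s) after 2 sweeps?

(-1.341, 0.508, -0.285, -0.318)

Iteration 1:
  p = (-12 - (1)·-3.000 - (3)·-2.000 - (-1)·-1.000) / (9) = -0.444
  q = (8 - (-2)·-0.444 - (-3)·-2.000 - (-4)·-1.000) / (11) = -0.263
  r = (2 - (-2)·-0.444 - (2)·-0.263 - (-1)·-1.000) / (6) = 0.106
  s = (-1 - (3)·-0.444 - (-2)·-0.263 - (-3)·0.106) / (-10) = -0.012
Iteration 2:
  p = (-12 - (1)·-0.263 - (3)·0.106 - (-1)·-0.012) / (9) = -1.341
  q = (8 - (-2)·-1.341 - (-3)·0.106 - (-4)·-0.012) / (11) = 0.508
  r = (2 - (-2)·-1.341 - (2)·0.508 - (-1)·-0.012) / (6) = -0.285
  s = (-1 - (3)·-1.341 - (-2)·0.508 - (-3)·-0.285) / (-10) = -0.318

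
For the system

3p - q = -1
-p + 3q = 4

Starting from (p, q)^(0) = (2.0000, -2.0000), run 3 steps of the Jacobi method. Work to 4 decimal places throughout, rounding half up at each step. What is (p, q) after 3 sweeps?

Iteration 1:
  p = (-1 - (-1)·-2.0000) / (3) = -1.0000
  q = (4 - (-1)·2.0000) / (3) = 2.0000
Iteration 2:
  p = (-1 - (-1)·2.0000) / (3) = 0.3333
  q = (4 - (-1)·-1.0000) / (3) = 1.0000
Iteration 3:
  p = (-1 - (-1)·1.0000) / (3) = 0.0000
  q = (4 - (-1)·0.3333) / (3) = 1.4444

(0.0000, 1.4444)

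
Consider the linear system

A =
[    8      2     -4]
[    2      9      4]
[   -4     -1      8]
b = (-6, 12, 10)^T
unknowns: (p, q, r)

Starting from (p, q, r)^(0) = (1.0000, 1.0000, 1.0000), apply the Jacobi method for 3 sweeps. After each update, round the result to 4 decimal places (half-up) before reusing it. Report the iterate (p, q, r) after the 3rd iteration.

Iteration 1:
  p = (-6 - (2)·1.0000 - (-4)·1.0000) / (8) = -0.5000
  q = (12 - (2)·1.0000 - (4)·1.0000) / (9) = 0.6667
  r = (10 - (-4)·1.0000 - (-1)·1.0000) / (8) = 1.8750
Iteration 2:
  p = (-6 - (2)·0.6667 - (-4)·1.8750) / (8) = 0.0208
  q = (12 - (2)·-0.5000 - (4)·1.8750) / (9) = 0.6111
  r = (10 - (-4)·-0.5000 - (-1)·0.6667) / (8) = 1.0833
Iteration 3:
  p = (-6 - (2)·0.6111 - (-4)·1.0833) / (8) = -0.3611
  q = (12 - (2)·0.0208 - (4)·1.0833) / (9) = 0.8472
  r = (10 - (-4)·0.0208 - (-1)·0.6111) / (8) = 1.3368

(-0.3611, 0.8472, 1.3368)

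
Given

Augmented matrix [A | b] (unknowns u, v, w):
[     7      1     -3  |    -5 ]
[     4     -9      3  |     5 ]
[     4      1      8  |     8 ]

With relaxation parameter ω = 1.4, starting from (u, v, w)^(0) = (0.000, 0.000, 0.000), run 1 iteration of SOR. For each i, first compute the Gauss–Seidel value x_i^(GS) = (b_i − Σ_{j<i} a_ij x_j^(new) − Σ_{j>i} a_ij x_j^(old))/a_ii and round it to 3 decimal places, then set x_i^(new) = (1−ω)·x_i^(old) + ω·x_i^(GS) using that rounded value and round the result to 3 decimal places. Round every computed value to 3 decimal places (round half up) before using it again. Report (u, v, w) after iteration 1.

(-1.000, -1.400, 2.345)

Iteration 1:
  u: GS value = (-5 - (1)·0.000 - (-3)·0.000) / (7) = -0.714;  u ← (1−ω)·0.000 + ω·-0.714 = -1.000
  v: GS value = (5 - (4)·-1.000 - (3)·0.000) / (-9) = -1.000;  v ← (1−ω)·0.000 + ω·-1.000 = -1.400
  w: GS value = (8 - (4)·-1.000 - (1)·-1.400) / (8) = 1.675;  w ← (1−ω)·0.000 + ω·1.675 = 2.345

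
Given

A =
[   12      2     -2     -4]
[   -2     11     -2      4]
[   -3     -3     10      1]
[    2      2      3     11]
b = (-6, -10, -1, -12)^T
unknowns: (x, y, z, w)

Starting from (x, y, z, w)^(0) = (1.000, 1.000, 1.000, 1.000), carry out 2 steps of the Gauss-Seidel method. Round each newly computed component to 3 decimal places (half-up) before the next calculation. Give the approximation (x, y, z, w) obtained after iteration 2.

Iteration 1:
  x = (-6 - (2)·1.000 - (-2)·1.000 - (-4)·1.000) / (12) = -0.167
  y = (-10 - (-2)·-0.167 - (-2)·1.000 - (4)·1.000) / (11) = -1.121
  z = (-1 - (-3)·-0.167 - (-3)·-1.121 - (1)·1.000) / (10) = -0.586
  w = (-12 - (2)·-0.167 - (2)·-1.121 - (3)·-0.586) / (11) = -0.697
Iteration 2:
  x = (-6 - (2)·-1.121 - (-2)·-0.586 - (-4)·-0.697) / (12) = -0.643
  y = (-10 - (-2)·-0.643 - (-2)·-0.586 - (4)·-0.697) / (11) = -0.879
  z = (-1 - (-3)·-0.643 - (-3)·-0.879 - (1)·-0.697) / (10) = -0.487
  w = (-12 - (2)·-0.643 - (2)·-0.879 - (3)·-0.487) / (11) = -0.681

(-0.643, -0.879, -0.487, -0.681)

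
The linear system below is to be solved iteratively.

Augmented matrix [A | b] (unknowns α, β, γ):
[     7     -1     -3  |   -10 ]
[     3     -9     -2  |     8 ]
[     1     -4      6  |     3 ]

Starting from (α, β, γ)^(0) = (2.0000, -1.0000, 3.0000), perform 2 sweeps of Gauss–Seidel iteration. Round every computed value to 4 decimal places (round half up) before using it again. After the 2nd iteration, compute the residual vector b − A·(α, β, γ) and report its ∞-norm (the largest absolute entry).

Iteration 1:
  α = (-10 - (-1)·-1.0000 - (-3)·3.0000) / (7) = -0.2857
  β = (8 - (3)·-0.2857 - (-2)·3.0000) / (-9) = -1.6508
  γ = (3 - (1)·-0.2857 - (-4)·-1.6508) / (6) = -0.5529
Iteration 2:
  α = (-10 - (-1)·-1.6508 - (-3)·-0.5529) / (7) = -1.9014
  β = (8 - (3)·-1.9014 - (-2)·-0.5529) / (-9) = -1.3998
  γ = (3 - (1)·-1.9014 - (-4)·-1.3998) / (6) = -0.1163
Residual b − A·x = (1.5611, 0.8734, 0.0000); ∞-norm = 1.5611

1.5611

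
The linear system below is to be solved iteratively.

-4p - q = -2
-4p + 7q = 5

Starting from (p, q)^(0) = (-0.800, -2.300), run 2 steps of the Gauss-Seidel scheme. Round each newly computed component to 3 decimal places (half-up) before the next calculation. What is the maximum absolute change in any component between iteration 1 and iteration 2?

0.907

Iteration 1:
  p = (-2 - (-1)·-2.300) / (-4) = 1.075
  q = (5 - (-4)·1.075) / (7) = 1.329
Iteration 2:
  p = (-2 - (-1)·1.329) / (-4) = 0.168
  q = (5 - (-4)·0.168) / (7) = 0.810
Change: (-0.907, -0.519) → max |·| = 0.907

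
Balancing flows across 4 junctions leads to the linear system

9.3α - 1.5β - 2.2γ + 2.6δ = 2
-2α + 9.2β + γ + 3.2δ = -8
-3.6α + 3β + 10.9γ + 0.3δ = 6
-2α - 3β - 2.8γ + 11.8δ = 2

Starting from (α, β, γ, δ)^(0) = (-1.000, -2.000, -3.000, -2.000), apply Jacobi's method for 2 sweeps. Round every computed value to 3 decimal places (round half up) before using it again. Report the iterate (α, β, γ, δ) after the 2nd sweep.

Iteration 1:
  α = (2 - (-1.5)·-2.000 - (-2.2)·-3.000 - (2.6)·-2.000) / (9.3) = -0.258
  β = (-8 - (-2)·-1.000 - (1)·-3.000 - (3.2)·-2.000) / (9.2) = -0.065
  γ = (6 - (-3.6)·-1.000 - (3)·-2.000 - (0.3)·-2.000) / (10.9) = 0.826
  δ = (2 - (-2)·-1.000 - (-3)·-2.000 - (-2.8)·-3.000) / (11.8) = -1.220
Iteration 2:
  α = (2 - (-1.5)·-0.065 - (-2.2)·0.826 - (2.6)·-1.220) / (9.3) = 0.741
  β = (-8 - (-2)·-0.258 - (1)·0.826 - (3.2)·-1.220) / (9.2) = -0.591
  γ = (6 - (-3.6)·-0.258 - (3)·-0.065 - (0.3)·-1.220) / (10.9) = 0.517
  δ = (2 - (-2)·-0.258 - (-3)·-0.065 - (-2.8)·0.826) / (11.8) = 0.305

(0.741, -0.591, 0.517, 0.305)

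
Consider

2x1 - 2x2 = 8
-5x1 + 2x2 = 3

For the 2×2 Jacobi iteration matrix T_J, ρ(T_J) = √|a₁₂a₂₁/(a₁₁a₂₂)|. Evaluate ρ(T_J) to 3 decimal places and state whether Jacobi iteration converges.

a₁₂a₂₁/(a₁₁a₂₂) = (-2)·(-5) / ((2)·(2)) = 2.500000
ρ = √|2.500000| = √2.500000 = 1.581
ρ > 1, so Jacobi diverges

1.581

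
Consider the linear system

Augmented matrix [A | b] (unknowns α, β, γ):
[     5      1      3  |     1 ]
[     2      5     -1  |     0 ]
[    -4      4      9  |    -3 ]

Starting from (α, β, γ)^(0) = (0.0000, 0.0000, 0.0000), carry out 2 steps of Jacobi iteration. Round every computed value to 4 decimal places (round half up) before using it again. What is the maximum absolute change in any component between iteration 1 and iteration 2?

0.2000

Iteration 1:
  α = (1 - (1)·0.0000 - (3)·0.0000) / (5) = 0.2000
  β = (0 - (2)·0.0000 - (-1)·0.0000) / (5) = 0.0000
  γ = (-3 - (-4)·0.0000 - (4)·0.0000) / (9) = -0.3333
Iteration 2:
  α = (1 - (1)·0.0000 - (3)·-0.3333) / (5) = 0.4000
  β = (0 - (2)·0.2000 - (-1)·-0.3333) / (5) = -0.1467
  γ = (-3 - (-4)·0.2000 - (4)·0.0000) / (9) = -0.2444
Change: (0.2000, -0.1467, 0.0889) → max |·| = 0.2000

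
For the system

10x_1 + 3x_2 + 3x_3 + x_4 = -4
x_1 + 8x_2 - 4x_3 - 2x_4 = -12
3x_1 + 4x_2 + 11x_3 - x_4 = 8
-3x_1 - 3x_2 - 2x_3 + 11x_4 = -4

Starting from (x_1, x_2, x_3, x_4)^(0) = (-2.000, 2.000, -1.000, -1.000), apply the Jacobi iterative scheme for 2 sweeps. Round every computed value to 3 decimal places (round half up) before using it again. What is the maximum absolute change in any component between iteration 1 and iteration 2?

1.114

Iteration 1:
  x_1 = (-4 - (3)·2.000 - (3)·-1.000 - (1)·-1.000) / (10) = -0.600
  x_2 = (-12 - (1)·-2.000 - (-4)·-1.000 - (-2)·-1.000) / (8) = -2.000
  x_3 = (8 - (3)·-2.000 - (4)·2.000 - (-1)·-1.000) / (11) = 0.455
  x_4 = (-4 - (-3)·-2.000 - (-3)·2.000 - (-2)·-1.000) / (11) = -0.545
Iteration 2:
  x_1 = (-4 - (3)·-2.000 - (3)·0.455 - (1)·-0.545) / (10) = 0.118
  x_2 = (-12 - (1)·-0.600 - (-4)·0.455 - (-2)·-0.545) / (8) = -1.334
  x_3 = (8 - (3)·-0.600 - (4)·-2.000 - (-1)·-0.545) / (11) = 1.569
  x_4 = (-4 - (-3)·-0.600 - (-3)·-2.000 - (-2)·0.455) / (11) = -0.990
Change: (0.718, 0.666, 1.114, -0.445) → max |·| = 1.114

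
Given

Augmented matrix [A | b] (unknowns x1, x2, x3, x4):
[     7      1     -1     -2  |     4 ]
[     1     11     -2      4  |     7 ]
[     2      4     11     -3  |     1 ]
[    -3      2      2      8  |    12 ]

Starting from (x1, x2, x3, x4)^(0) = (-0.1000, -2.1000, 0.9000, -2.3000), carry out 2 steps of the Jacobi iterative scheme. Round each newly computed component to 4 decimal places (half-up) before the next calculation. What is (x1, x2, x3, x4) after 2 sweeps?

Iteration 1:
  x1 = (4 - (1)·-2.1000 - (-1)·0.9000 - (-2)·-2.3000) / (7) = 0.3429
  x2 = (7 - (1)·-0.1000 - (-2)·0.9000 - (4)·-2.3000) / (11) = 1.6455
  x3 = (1 - (2)·-0.1000 - (4)·-2.1000 - (-3)·-2.3000) / (11) = 0.2455
  x4 = (12 - (-3)·-0.1000 - (2)·-2.1000 - (2)·0.9000) / (8) = 1.7625
Iteration 2:
  x1 = (4 - (1)·1.6455 - (-1)·0.2455 - (-2)·1.7625) / (7) = 0.8750
  x2 = (7 - (1)·0.3429 - (-2)·0.2455 - (4)·1.7625) / (11) = 0.0089
  x3 = (1 - (2)·0.3429 - (4)·1.6455 - (-3)·1.7625) / (11) = -0.0891
  x4 = (12 - (-3)·0.3429 - (2)·1.6455 - (2)·0.2455) / (8) = 1.1558

(0.8750, 0.0089, -0.0891, 1.1558)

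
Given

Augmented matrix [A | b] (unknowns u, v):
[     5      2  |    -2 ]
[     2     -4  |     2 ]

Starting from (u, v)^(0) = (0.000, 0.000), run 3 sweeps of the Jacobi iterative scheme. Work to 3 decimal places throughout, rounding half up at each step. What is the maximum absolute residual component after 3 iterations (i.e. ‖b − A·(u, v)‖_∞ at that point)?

0.200

Iteration 1:
  u = (-2 - (2)·0.000) / (5) = -0.400
  v = (2 - (2)·0.000) / (-4) = -0.500
Iteration 2:
  u = (-2 - (2)·-0.500) / (5) = -0.200
  v = (2 - (2)·-0.400) / (-4) = -0.700
Iteration 3:
  u = (-2 - (2)·-0.700) / (5) = -0.120
  v = (2 - (2)·-0.200) / (-4) = -0.600
Residual b − A·x = (-0.200, -0.160); ∞-norm = 0.200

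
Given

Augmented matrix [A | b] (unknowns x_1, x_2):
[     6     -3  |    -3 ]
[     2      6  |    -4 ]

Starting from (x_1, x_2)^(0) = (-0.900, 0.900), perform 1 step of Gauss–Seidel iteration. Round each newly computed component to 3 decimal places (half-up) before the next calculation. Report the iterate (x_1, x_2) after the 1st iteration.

(-0.050, -0.650)

Iteration 1:
  x_1 = (-3 - (-3)·0.900) / (6) = -0.050
  x_2 = (-4 - (2)·-0.050) / (6) = -0.650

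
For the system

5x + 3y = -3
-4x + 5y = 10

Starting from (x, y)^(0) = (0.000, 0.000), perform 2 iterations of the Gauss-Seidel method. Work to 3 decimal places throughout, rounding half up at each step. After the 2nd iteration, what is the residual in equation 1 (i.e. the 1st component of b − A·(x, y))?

2.190

Iteration 1:
  x = (-3 - (3)·0.000) / (5) = -0.600
  y = (10 - (-4)·-0.600) / (5) = 1.520
Iteration 2:
  x = (-3 - (3)·1.520) / (5) = -1.512
  y = (10 - (-4)·-1.512) / (5) = 0.790
Residual b − A·x = (2.190, 0.002)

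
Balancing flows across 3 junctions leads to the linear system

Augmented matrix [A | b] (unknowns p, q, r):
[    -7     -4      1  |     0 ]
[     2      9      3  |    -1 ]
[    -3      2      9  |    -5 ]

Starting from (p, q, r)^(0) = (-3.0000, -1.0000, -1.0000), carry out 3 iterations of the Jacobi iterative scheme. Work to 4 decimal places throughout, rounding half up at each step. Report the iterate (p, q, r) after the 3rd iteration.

(-0.2232, 0.2475, -0.8413)

Iteration 1:
  p = (0 - (-4)·-1.0000 - (1)·-1.0000) / (-7) = 0.4286
  q = (-1 - (2)·-3.0000 - (3)·-1.0000) / (9) = 0.8889
  r = (-5 - (-3)·-3.0000 - (2)·-1.0000) / (9) = -1.3333
Iteration 2:
  p = (0 - (-4)·0.8889 - (1)·-1.3333) / (-7) = -0.6984
  q = (-1 - (2)·0.4286 - (3)·-1.3333) / (9) = 0.2381
  r = (-5 - (-3)·0.4286 - (2)·0.8889) / (9) = -0.6102
Iteration 3:
  p = (0 - (-4)·0.2381 - (1)·-0.6102) / (-7) = -0.2232
  q = (-1 - (2)·-0.6984 - (3)·-0.6102) / (9) = 0.2475
  r = (-5 - (-3)·-0.6984 - (2)·0.2381) / (9) = -0.8413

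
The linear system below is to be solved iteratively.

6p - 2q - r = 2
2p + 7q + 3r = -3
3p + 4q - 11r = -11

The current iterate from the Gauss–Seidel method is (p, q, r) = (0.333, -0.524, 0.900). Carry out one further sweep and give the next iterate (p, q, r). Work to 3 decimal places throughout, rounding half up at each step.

One sweep:
  p = (2 - (-2)·-0.524 - (-1)·0.900) / (6) = 0.309
  q = (-3 - (2)·0.309 - (3)·0.900) / (7) = -0.903
  r = (-11 - (3)·0.309 - (4)·-0.903) / (-11) = 0.756

(0.309, -0.903, 0.756)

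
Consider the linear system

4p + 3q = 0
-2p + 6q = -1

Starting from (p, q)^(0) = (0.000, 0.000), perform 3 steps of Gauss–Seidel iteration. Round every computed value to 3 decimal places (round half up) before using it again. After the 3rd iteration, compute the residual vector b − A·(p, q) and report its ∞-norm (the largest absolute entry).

Iteration 1:
  p = (0 - (3)·0.000) / (4) = 0.000
  q = (-1 - (-2)·0.000) / (6) = -0.167
Iteration 2:
  p = (0 - (3)·-0.167) / (4) = 0.125
  q = (-1 - (-2)·0.125) / (6) = -0.125
Iteration 3:
  p = (0 - (3)·-0.125) / (4) = 0.094
  q = (-1 - (-2)·0.094) / (6) = -0.135
Residual b − A·x = (0.029, -0.002); ∞-norm = 0.029

0.029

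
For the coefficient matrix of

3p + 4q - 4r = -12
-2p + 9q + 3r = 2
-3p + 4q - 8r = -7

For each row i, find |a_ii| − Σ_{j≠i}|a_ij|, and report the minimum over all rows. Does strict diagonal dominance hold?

-5

row 1: |3| − (4+4) = -5
row 2: |9| − (2+3) = 4
row 3: |-8| − (3+4) = 1
minimum over rows = -5 → not strictly diagonally dominant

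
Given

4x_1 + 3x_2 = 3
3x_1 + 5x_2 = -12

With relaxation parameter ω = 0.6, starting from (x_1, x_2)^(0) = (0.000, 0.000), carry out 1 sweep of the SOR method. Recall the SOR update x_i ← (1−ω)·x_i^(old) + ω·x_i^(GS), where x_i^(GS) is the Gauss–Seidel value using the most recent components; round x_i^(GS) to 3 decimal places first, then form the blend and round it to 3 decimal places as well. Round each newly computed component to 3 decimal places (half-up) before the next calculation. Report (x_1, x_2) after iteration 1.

(0.450, -1.602)

Iteration 1:
  x_1: GS value = (3 - (3)·0.000) / (4) = 0.750;  x_1 ← (1−ω)·0.000 + ω·0.750 = 0.450
  x_2: GS value = (-12 - (3)·0.450) / (5) = -2.670;  x_2 ← (1−ω)·0.000 + ω·-2.670 = -1.602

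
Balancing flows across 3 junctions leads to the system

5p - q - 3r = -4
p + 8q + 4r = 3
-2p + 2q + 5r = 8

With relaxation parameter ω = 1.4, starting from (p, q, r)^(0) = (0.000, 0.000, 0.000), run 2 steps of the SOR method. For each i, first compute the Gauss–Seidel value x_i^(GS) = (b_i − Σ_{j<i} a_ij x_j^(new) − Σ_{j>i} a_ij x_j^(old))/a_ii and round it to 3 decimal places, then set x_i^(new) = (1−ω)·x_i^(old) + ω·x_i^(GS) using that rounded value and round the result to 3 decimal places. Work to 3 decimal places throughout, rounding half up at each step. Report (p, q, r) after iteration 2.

(0.546, -0.706, 2.457)

Iteration 1:
  p: GS value = (-4 - (-1)·0.000 - (-3)·0.000) / (5) = -0.800;  p ← (1−ω)·0.000 + ω·-0.800 = -1.120
  q: GS value = (3 - (1)·-1.120 - (4)·0.000) / (8) = 0.515;  q ← (1−ω)·0.000 + ω·0.515 = 0.721
  r: GS value = (8 - (-2)·-1.120 - (2)·0.721) / (5) = 0.864;  r ← (1−ω)·0.000 + ω·0.864 = 1.210
Iteration 2:
  p: GS value = (-4 - (-1)·0.721 - (-3)·1.210) / (5) = 0.070;  p ← (1−ω)·-1.120 + ω·0.070 = 0.546
  q: GS value = (3 - (1)·0.546 - (4)·1.210) / (8) = -0.298;  q ← (1−ω)·0.721 + ω·-0.298 = -0.706
  r: GS value = (8 - (-2)·0.546 - (2)·-0.706) / (5) = 2.101;  r ← (1−ω)·1.210 + ω·2.101 = 2.457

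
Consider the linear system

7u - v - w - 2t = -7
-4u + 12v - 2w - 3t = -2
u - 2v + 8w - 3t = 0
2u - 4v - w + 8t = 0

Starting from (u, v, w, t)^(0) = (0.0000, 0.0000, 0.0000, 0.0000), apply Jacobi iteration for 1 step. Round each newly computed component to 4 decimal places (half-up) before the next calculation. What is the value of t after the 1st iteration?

0.0000

Iteration 1:
  u = (-7 - (-1)·0.0000 - (-1)·0.0000 - (-2)·0.0000) / (7) = -1.0000
  v = (-2 - (-4)·0.0000 - (-2)·0.0000 - (-3)·0.0000) / (12) = -0.1667
  w = (0 - (1)·0.0000 - (-2)·0.0000 - (-3)·0.0000) / (8) = 0.0000
  t = (0 - (2)·0.0000 - (-4)·0.0000 - (-1)·0.0000) / (8) = 0.0000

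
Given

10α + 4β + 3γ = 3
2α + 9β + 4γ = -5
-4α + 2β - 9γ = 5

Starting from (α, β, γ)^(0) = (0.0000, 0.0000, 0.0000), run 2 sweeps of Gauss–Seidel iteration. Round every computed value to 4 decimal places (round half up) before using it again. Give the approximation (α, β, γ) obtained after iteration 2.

Iteration 1:
  α = (3 - (4)·0.0000 - (3)·0.0000) / (10) = 0.3000
  β = (-5 - (2)·0.3000 - (4)·0.0000) / (9) = -0.6222
  γ = (5 - (-4)·0.3000 - (2)·-0.6222) / (-9) = -0.8272
Iteration 2:
  α = (3 - (4)·-0.6222 - (3)·-0.8272) / (10) = 0.7970
  β = (-5 - (2)·0.7970 - (4)·-0.8272) / (9) = -0.3650
  γ = (5 - (-4)·0.7970 - (2)·-0.3650) / (-9) = -0.9909

(0.7970, -0.3650, -0.9909)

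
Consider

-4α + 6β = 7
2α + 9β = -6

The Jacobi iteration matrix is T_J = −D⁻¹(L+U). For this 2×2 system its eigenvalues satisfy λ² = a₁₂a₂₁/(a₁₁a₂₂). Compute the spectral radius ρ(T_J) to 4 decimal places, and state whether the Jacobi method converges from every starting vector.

0.5774

a₁₂a₂₁/(a₁₁a₂₂) = (6)·(2) / ((-4)·(9)) = -0.333333
ρ = √|-0.333333| = √0.333333 = 0.5774
ρ < 1, so Jacobi converges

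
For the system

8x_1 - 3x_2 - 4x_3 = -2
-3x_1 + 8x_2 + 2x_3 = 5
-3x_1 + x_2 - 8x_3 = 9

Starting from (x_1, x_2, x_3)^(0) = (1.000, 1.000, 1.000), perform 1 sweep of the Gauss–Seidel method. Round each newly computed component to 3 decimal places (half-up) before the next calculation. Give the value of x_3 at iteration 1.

-1.283

Iteration 1:
  x_1 = (-2 - (-3)·1.000 - (-4)·1.000) / (8) = 0.625
  x_2 = (5 - (-3)·0.625 - (2)·1.000) / (8) = 0.609
  x_3 = (9 - (-3)·0.625 - (1)·0.609) / (-8) = -1.283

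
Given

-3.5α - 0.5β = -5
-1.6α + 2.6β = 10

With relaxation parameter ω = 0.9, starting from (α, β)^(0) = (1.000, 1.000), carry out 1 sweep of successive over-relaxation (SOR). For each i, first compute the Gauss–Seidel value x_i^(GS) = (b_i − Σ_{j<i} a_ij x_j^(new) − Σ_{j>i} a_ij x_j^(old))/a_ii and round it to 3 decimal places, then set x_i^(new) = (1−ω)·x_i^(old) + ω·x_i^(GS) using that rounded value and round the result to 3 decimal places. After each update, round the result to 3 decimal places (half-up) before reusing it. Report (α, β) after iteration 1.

(1.257, 4.258)

Iteration 1:
  α: GS value = (-5 - (-0.5)·1.000) / (-3.5) = 1.286;  α ← (1−ω)·1.000 + ω·1.286 = 1.257
  β: GS value = (10 - (-1.6)·1.257) / (2.6) = 4.620;  β ← (1−ω)·1.000 + ω·4.620 = 4.258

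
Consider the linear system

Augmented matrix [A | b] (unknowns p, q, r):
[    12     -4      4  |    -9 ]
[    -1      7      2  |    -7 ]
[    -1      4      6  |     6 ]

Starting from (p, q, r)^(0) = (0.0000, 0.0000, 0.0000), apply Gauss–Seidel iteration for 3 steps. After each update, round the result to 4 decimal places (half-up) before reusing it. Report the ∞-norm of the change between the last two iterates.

0.2777

Iteration 1:
  p = (-9 - (-4)·0.0000 - (4)·0.0000) / (12) = -0.7500
  q = (-7 - (-1)·-0.7500 - (2)·0.0000) / (7) = -1.1071
  r = (6 - (-1)·-0.7500 - (4)·-1.1071) / (6) = 1.6131
Iteration 2:
  p = (-9 - (-4)·-1.1071 - (4)·1.6131) / (12) = -1.6567
  q = (-7 - (-1)·-1.6567 - (2)·1.6131) / (7) = -1.6976
  r = (6 - (-1)·-1.6567 - (4)·-1.6976) / (6) = 1.8556
Iteration 3:
  p = (-9 - (-4)·-1.6976 - (4)·1.8556) / (12) = -1.9344
  q = (-7 - (-1)·-1.9344 - (2)·1.8556) / (7) = -1.8065
  r = (6 - (-1)·-1.9344 - (4)·-1.8065) / (6) = 1.8819
Change: (-0.2777, -0.1089, 0.0263) → max |·| = 0.2777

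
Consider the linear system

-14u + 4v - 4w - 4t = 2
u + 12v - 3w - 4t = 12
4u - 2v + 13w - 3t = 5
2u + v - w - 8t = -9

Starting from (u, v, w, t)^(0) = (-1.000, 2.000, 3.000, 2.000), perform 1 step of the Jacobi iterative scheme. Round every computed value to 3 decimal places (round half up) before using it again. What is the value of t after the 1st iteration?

0.750

Iteration 1:
  u = (2 - (4)·2.000 - (-4)·3.000 - (-4)·2.000) / (-14) = -1.000
  v = (12 - (1)·-1.000 - (-3)·3.000 - (-4)·2.000) / (12) = 2.500
  w = (5 - (4)·-1.000 - (-2)·2.000 - (-3)·2.000) / (13) = 1.462
  t = (-9 - (2)·-1.000 - (1)·2.000 - (-1)·3.000) / (-8) = 0.750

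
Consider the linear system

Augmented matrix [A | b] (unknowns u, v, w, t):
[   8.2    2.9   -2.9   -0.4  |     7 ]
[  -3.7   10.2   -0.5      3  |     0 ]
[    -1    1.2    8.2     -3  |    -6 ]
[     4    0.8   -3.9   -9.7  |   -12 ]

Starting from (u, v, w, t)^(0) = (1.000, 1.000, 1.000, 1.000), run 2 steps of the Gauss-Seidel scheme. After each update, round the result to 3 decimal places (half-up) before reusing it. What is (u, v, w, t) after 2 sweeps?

Iteration 1:
  u = (7 - (2.9)·1.000 - (-2.9)·1.000 - (-0.4)·1.000) / (8.2) = 0.902
  v = (0 - (-3.7)·0.902 - (-0.5)·1.000 - (3)·1.000) / (10.2) = 0.082
  w = (-6 - (-1)·0.902 - (1.2)·0.082 - (-3)·1.000) / (8.2) = -0.268
  t = (-12 - (4)·0.902 - (0.8)·0.082 - (-3.9)·-0.268) / (-9.7) = 1.724
Iteration 2:
  u = (7 - (2.9)·0.082 - (-2.9)·-0.268 - (-0.4)·1.724) / (8.2) = 0.814
  v = (0 - (-3.7)·0.814 - (-0.5)·-0.268 - (3)·1.724) / (10.2) = -0.225
  w = (-6 - (-1)·0.814 - (1.2)·-0.225 - (-3)·1.724) / (8.2) = 0.031
  t = (-12 - (4)·0.814 - (0.8)·-0.225 - (-3.9)·0.031) / (-9.7) = 1.542

(0.814, -0.225, 0.031, 1.542)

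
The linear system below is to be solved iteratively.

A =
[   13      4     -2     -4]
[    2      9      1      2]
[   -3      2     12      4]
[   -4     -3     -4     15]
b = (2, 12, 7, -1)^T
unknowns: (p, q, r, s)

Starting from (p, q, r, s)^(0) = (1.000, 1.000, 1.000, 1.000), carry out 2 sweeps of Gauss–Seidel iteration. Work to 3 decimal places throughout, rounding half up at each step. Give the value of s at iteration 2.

Iteration 1:
  p = (2 - (4)·1.000 - (-2)·1.000 - (-4)·1.000) / (13) = 0.308
  q = (12 - (2)·0.308 - (1)·1.000 - (2)·1.000) / (9) = 0.932
  r = (7 - (-3)·0.308 - (2)·0.932 - (4)·1.000) / (12) = 0.172
  s = (-1 - (-4)·0.308 - (-3)·0.932 - (-4)·0.172) / (15) = 0.248
Iteration 2:
  p = (2 - (4)·0.932 - (-2)·0.172 - (-4)·0.248) / (13) = -0.030
  q = (12 - (2)·-0.030 - (1)·0.172 - (2)·0.248) / (9) = 1.266
  r = (7 - (-3)·-0.030 - (2)·1.266 - (4)·0.248) / (12) = 0.282
  s = (-1 - (-4)·-0.030 - (-3)·1.266 - (-4)·0.282) / (15) = 0.254

0.254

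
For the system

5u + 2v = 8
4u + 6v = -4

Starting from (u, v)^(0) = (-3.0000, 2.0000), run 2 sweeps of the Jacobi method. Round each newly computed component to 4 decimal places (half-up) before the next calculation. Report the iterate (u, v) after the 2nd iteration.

(1.0667, -1.2000)

Iteration 1:
  u = (8 - (2)·2.0000) / (5) = 0.8000
  v = (-4 - (4)·-3.0000) / (6) = 1.3333
Iteration 2:
  u = (8 - (2)·1.3333) / (5) = 1.0667
  v = (-4 - (4)·0.8000) / (6) = -1.2000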